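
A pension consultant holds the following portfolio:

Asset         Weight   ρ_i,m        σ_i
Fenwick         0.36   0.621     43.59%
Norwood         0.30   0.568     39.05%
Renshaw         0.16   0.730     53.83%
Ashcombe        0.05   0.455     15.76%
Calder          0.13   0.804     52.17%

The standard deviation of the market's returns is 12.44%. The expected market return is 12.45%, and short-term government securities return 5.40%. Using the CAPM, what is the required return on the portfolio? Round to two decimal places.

β_Fenwick = 0.621 × 43.59% / 12.44% = 2.1760
β_Norwood = 0.568 × 39.05% / 12.44% = 1.7830
β_Renshaw = 0.730 × 53.83% / 12.44% = 3.1588
β_Ashcombe = 0.455 × 15.76% / 12.44% = 0.5764
β_Calder = 0.804 × 52.17% / 12.44% = 3.3718
β_P = Σ w_i β_i = 0.36×2.1760 + 0.30×1.7830 + 0.16×3.1588 + 0.05×0.5764 + 0.13×3.3718 = 2.2908
MRP = 12.45% − 5.40% = 7.05%
E(R_P) = R_f + β_P × MRP = 5.40% + 2.2908 × 7.05% = 21.55%

21.55%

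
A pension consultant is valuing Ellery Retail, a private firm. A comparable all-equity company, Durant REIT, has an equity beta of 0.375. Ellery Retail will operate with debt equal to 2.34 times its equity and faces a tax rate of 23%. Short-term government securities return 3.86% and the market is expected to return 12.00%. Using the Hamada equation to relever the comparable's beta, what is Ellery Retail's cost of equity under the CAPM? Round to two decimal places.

12.41%

β_L = β_U × [1 + (1 − t)(D/E)] = 0.375 × [1 + (1 − 0.23) × 2.34]
    = 0.375 × [1 + 0.77 × 2.34] = 0.375 × 2.8018 = 1.0507
MRP = 12.00% − 3.86% = 8.14%
E(R) = R_f + β_L × MRP = 3.86% + 1.0507 × 8.14% = 12.41%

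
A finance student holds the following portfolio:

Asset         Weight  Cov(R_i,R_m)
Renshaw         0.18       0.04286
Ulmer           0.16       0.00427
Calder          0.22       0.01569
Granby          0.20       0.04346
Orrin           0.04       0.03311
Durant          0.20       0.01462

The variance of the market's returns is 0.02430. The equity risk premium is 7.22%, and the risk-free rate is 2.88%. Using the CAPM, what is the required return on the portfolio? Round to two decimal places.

β_Renshaw = 0.04286 / 0.02430 = 1.7638
β_Ulmer = 0.00427 / 0.02430 = 0.1757
β_Calder = 0.01569 / 0.02430 = 0.6457
β_Granby = 0.04346 / 0.02430 = 1.7885
β_Orrin = 0.03311 / 0.02430 = 1.3626
β_Durant = 0.01462 / 0.02430 = 0.6016
β_P = Σ w_i β_i = 0.18×1.7638 + 0.16×0.1757 + 0.22×0.6457 + 0.20×1.7885 + 0.04×1.3626 + 0.20×0.6016 = 1.0202
E(R_P) = R_f + β_P × MRP = 2.88% + 1.0202 × 7.22% = 10.25%

10.25%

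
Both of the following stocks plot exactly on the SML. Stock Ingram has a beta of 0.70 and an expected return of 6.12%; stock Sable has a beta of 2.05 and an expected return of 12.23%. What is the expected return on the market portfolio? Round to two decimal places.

7.48%

Both satisfy E(R) = R_f + β·MRP, so the slope of the SML is
MRP = (12.23% − 6.12%) / (2.05 − 0.70) = 6.11% / 1.35 = 4.5259%
R_f = E(R_Ingram) − β_Ingram·MRP = 6.12% − 0.70 × 4.5259% = 2.9519%
E(R_m) = R_f + MRP = 2.9519% + 4.5259% = 7.48%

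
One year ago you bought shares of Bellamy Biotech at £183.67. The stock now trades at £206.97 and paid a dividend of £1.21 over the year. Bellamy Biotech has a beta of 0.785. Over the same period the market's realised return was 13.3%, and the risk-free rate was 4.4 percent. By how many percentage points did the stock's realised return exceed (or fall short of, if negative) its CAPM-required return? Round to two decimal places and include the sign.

+1.96%

Realised HPR = (P1 + D1 − P0) / P0 = (206.97 + 1.21 − 183.67) / 183.67 = 24.51 / 183.67 = 13.3446%
MRP = 13.3% − 4.4% = 8.90%
CAPM required = R_f + β·MRP = 4.4% + 0.785 × 8.9% = 11.3865%
α = realised − required = 13.3446% − 11.3865% = +1.96%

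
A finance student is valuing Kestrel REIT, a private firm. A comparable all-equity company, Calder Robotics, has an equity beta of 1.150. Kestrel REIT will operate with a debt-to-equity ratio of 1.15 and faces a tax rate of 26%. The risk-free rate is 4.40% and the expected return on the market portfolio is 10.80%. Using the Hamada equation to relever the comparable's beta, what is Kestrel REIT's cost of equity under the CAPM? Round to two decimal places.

18.02%

β_L = β_U × [1 + (1 − t)(D/E)] = 1.150 × [1 + (1 − 0.26) × 1.15]
    = 1.150 × [1 + 0.74 × 1.15] = 1.150 × 1.8510 = 2.1287
MRP = 10.80% − 4.40% = 6.40%
E(R) = R_f + β_L × MRP = 4.40% + 2.1287 × 6.40% = 18.02%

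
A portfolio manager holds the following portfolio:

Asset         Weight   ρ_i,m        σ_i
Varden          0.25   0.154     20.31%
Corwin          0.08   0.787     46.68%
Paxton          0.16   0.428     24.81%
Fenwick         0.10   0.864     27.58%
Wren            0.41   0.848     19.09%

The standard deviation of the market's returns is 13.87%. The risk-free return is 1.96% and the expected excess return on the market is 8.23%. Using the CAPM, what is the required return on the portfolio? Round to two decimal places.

10.53%

β_Varden = 0.154 × 20.31% / 13.87% = 0.2255
β_Corwin = 0.787 × 46.68% / 13.87% = 2.6487
β_Paxton = 0.428 × 24.81% / 13.87% = 0.7656
β_Fenwick = 0.864 × 27.58% / 13.87% = 1.7180
β_Wren = 0.848 × 19.09% / 13.87% = 1.1671
β_P = Σ w_i β_i = 0.25×0.2255 + 0.08×2.6487 + 0.16×0.7656 + 0.10×1.7180 + 0.41×1.1671 = 1.0411
E(R_P) = R_f + β_P × MRP = 1.96% + 1.0411 × 8.23% = 10.53%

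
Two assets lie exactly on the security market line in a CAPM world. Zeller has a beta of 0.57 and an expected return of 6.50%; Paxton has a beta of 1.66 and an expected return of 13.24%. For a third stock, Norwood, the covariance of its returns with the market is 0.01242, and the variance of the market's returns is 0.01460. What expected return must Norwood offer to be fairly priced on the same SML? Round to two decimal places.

8.24%

MRP = (13.24% − 6.50%) / (1.66 − 0.57) = 6.1835%
R_f = 6.50% − 0.57 × 6.1835% = 2.9754%
β_Norwood = Cov / Var(R_m) = 0.01242 / 0.01460 = 0.8507
E(R_Norwood) = R_f + β × MRP = 2.9754% + 0.8507 × 6.1835% = 8.24%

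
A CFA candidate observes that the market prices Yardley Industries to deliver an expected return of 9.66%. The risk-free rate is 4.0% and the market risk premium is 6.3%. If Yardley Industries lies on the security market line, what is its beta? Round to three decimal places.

β = (E(R) − R_f) / MRP = (9.66% − 4.0%) / 6.3% = 5.66% / 6.3% = 0.898

0.898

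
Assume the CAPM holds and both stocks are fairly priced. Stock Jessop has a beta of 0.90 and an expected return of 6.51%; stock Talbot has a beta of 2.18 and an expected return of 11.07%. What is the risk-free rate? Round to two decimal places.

3.30%

Both satisfy E(R) = R_f + β·MRP, so the slope of the SML is
MRP = (11.07% − 6.51%) / (2.18 − 0.90) = 4.56% / 1.28 = 3.5625%
R_f = E(R_Jessop) − β_Jessop·MRP = 6.51% − 0.90 × 3.5625% = 3.3038%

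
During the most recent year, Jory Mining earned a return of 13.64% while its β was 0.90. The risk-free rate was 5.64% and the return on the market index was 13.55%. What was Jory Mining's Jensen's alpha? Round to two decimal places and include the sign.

Market excess return = 13.55% − 5.64% = 7.91%
CAPM benchmark = R_f + β(R_m − R_f) = 5.64% + 0.90 × 7.91% = 12.7590%
α = actual − benchmark = 13.64% − 12.7590% = +0.88%

+0.88%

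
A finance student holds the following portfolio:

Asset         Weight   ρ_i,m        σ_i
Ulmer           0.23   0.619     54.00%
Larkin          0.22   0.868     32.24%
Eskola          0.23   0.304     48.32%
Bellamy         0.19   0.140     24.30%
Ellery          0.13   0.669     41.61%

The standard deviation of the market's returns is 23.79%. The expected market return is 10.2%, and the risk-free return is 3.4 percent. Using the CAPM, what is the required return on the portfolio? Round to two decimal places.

β_Ulmer = 0.619 × 54.00% / 23.79% = 1.4050
β_Larkin = 0.868 × 32.24% / 23.79% = 1.1763
β_Eskola = 0.304 × 48.32% / 23.79% = 0.6175
β_Bellamy = 0.140 × 24.30% / 23.79% = 0.1430
β_Ellery = 0.669 × 41.61% / 23.79% = 1.1701
β_P = Σ w_i β_i = 0.23×1.4050 + 0.22×1.1763 + 0.23×0.6175 + 0.19×0.1430 + 0.13×1.1701 = 0.9032
MRP = 10.2% − 3.4% = 6.80%
E(R_P) = R_f + β_P × MRP = 3.4% + 0.9032 × 6.8% = 9.54%

9.54%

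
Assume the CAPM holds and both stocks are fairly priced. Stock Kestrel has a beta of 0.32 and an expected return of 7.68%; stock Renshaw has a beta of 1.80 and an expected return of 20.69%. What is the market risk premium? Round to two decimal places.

Both satisfy E(R) = R_f + β·MRP, so the slope of the SML is
MRP = (20.69% − 7.68%) / (1.80 − 0.32) = 13.01% / 1.48 = 8.7905%

8.79%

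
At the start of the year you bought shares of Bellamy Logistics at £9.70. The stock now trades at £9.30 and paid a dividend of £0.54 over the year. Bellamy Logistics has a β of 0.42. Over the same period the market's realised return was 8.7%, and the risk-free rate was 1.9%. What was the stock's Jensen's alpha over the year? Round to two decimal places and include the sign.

-3.31%

Realised HPR = (P1 + D1 − P0) / P0 = (9.30 + 0.54 − 9.70) / 9.70 = 0.14 / 9.70 = 1.4433%
MRP = 8.7% − 1.9% = 6.80%
CAPM required = R_f + β·MRP = 1.9% + 0.42 × 6.8% = 4.7560%
α = realised − required = 1.4433% − 4.7560% = -3.31%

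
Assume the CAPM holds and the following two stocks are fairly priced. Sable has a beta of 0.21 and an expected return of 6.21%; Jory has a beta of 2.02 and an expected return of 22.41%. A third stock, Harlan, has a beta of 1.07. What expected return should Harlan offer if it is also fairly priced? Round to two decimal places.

13.91%

MRP (SML slope) = (22.41% − 6.21%) / (2.02 − 0.21) = 16.20% / 1.81 = 8.9503%
R_f (intercept) = 6.21% − 0.21 × 8.9503% = 4.3304%
E(R_Harlan) = R_f + β × MRP = 4.3304% + 1.07 × 8.9503% = 13.91%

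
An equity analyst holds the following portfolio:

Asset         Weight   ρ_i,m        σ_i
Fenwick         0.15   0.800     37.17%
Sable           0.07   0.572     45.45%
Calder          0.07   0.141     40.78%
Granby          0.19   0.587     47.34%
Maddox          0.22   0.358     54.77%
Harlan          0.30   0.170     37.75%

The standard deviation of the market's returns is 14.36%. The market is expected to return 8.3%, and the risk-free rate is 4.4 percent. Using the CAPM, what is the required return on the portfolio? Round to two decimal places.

9.34%

β_Fenwick = 0.800 × 37.17% / 14.36% = 2.0708
β_Sable = 0.572 × 45.45% / 14.36% = 1.8104
β_Calder = 0.141 × 40.78% / 14.36% = 0.4004
β_Granby = 0.587 × 47.34% / 14.36% = 1.9351
β_Maddox = 0.358 × 54.77% / 14.36% = 1.3654
β_Harlan = 0.170 × 37.75% / 14.36% = 0.4469
β_P = Σ w_i β_i = 0.15×2.0708 + 0.07×1.8104 + 0.07×0.4004 + 0.19×1.9351 + 0.22×1.3654 + 0.30×0.4469 = 1.2675
MRP = 8.3% − 4.4% = 3.90%
E(R_P) = R_f + β_P × MRP = 4.4% + 1.2675 × 3.9% = 9.34%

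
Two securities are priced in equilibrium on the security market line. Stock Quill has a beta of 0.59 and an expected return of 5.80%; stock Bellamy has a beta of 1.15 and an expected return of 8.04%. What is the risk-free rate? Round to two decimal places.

3.44%

Both satisfy E(R) = R_f + β·MRP, so the slope of the SML is
MRP = (8.04% − 5.80%) / (1.15 − 0.59) = 2.24% / 0.56 = 4.0000%
R_f = E(R_Quill) − β_Quill·MRP = 5.80% − 0.59 × 4.0000% = 3.4400%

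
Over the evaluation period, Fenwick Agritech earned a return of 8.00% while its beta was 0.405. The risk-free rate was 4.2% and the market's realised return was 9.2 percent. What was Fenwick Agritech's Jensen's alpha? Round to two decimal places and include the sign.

Market excess return = 9.2% − 4.2% = 5.00%
CAPM benchmark = R_f + β(R_m − R_f) = 4.2% + 0.405 × 5.0% = 6.2250%
α = actual − benchmark = 8.00% − 6.2250% = +1.78%

+1.78%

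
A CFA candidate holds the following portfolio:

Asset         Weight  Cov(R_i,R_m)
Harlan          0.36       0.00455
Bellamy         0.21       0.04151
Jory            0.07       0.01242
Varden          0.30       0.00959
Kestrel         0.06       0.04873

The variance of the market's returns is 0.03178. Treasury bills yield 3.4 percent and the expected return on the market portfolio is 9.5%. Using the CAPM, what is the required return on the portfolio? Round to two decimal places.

β_Harlan = 0.00455 / 0.03178 = 0.1432
β_Bellamy = 0.04151 / 0.03178 = 1.3062
β_Jory = 0.01242 / 0.03178 = 0.3908
β_Varden = 0.00959 / 0.03178 = 0.3018
β_Kestrel = 0.04873 / 0.03178 = 1.5334
β_P = Σ w_i β_i = 0.36×0.1432 + 0.21×1.3062 + 0.07×0.3908 + 0.30×0.3018 + 0.06×1.5334 = 0.5358
MRP = 9.5% − 3.4% = 6.10%
E(R_P) = R_f + β_P × MRP = 3.4% + 0.5358 × 6.1% = 6.67%

6.67%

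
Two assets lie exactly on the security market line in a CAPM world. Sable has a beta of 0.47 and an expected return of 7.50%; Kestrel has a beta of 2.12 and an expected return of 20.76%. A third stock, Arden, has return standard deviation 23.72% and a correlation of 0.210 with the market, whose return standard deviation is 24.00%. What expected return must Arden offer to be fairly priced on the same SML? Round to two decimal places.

MRP = (20.76% − 7.50%) / (2.12 − 0.47) = 8.0364%
R_f = 7.50% − 0.47 × 8.0364% = 3.7229%
β_Arden = ρ·σ_i/σ_m = 0.210 × 23.72 / 24.00 = 0.2076
E(R_Arden) = R_f + β × MRP = 3.7229% + 0.2076 × 8.0364% = 5.39%

5.39%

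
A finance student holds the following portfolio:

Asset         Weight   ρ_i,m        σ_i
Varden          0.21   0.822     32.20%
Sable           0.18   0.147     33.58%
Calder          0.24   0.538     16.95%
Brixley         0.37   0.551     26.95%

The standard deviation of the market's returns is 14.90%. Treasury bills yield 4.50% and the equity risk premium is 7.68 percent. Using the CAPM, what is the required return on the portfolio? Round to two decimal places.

β_Varden = 0.822 × 32.20% / 14.90% = 1.7764
β_Sable = 0.147 × 33.58% / 14.90% = 0.3313
β_Calder = 0.538 × 16.95% / 14.90% = 0.6120
β_Brixley = 0.551 × 26.95% / 14.90% = 0.9966
β_P = Σ w_i β_i = 0.21×1.7764 + 0.18×0.3313 + 0.24×0.6120 + 0.37×0.9966 = 0.9483
E(R_P) = R_f + β_P × MRP = 4.50% + 0.9483 × 7.68% = 11.78%

11.78%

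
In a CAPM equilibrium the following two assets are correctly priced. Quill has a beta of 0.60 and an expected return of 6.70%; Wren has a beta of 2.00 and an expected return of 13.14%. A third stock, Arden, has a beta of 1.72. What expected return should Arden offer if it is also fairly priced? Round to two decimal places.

MRP (SML slope) = (13.14% − 6.70%) / (2.00 − 0.60) = 6.44% / 1.40 = 4.6000%
R_f (intercept) = 6.70% − 0.60 × 4.6000% = 3.9400%
E(R_Arden) = R_f + β × MRP = 3.9400% + 1.72 × 4.6000% = 11.85%

11.85%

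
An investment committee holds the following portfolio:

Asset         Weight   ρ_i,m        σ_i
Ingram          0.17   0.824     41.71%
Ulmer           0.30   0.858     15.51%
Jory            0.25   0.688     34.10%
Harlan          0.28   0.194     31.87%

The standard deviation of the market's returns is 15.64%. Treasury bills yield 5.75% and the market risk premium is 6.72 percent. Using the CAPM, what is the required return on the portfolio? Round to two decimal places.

13.24%

β_Ingram = 0.824 × 41.71% / 15.64% = 2.1975
β_Ulmer = 0.858 × 15.51% / 15.64% = 0.8509
β_Jory = 0.688 × 34.10% / 15.64% = 1.5001
β_Harlan = 0.194 × 31.87% / 15.64% = 0.3953
β_P = Σ w_i β_i = 0.17×2.1975 + 0.30×0.8509 + 0.25×1.5001 + 0.28×0.3953 = 1.1146
E(R_P) = R_f + β_P × MRP = 5.75% + 1.1146 × 6.72% = 13.24%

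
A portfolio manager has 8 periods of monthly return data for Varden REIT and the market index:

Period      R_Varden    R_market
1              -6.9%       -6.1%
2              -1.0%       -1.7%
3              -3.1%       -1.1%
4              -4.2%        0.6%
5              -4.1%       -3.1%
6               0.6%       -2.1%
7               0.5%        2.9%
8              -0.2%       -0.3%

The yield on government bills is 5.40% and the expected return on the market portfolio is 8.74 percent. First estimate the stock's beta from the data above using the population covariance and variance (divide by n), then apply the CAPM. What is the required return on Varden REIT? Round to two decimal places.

Mean R_i = (-6.9 − 1.0 − 3.1 − 4.2 − 4.1 + 0.6 + 0.5 − 0.2) / 8 = -2.3000%
Mean R_m = (-6.1 − 1.7 − 1.1 + 0.6 − 3.1 − 2.1 + 2.9 − 0.3) / 8 = -1.3625%
Σ(R_i − R̄_i)(R_m − R̄_m) = 32.5700  ⇒  Cov = 32.5700 / 8 = 4.0713
Σ(R_m − R̄_m)² = 49.3388  ⇒  Var(R_m) = 49.3388 / 8 = 6.1674
β = Cov / Var(R_m) = 4.0713 / 6.1674 = 0.6601
MRP = 8.74% − 5.40% = 3.34%
E(R) = R_f + β × MRP = 5.40% + 0.6601 × 3.34% = 7.60%

7.60%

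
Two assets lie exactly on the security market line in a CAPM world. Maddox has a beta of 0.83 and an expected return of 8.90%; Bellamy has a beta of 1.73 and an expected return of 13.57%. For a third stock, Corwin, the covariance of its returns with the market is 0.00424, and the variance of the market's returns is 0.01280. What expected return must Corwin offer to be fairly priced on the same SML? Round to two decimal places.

MRP = (13.57% − 8.90%) / (1.73 − 0.83) = 5.1889%
R_f = 8.90% − 0.83 × 5.1889% = 4.5932%
β_Corwin = Cov / Var(R_m) = 0.00424 / 0.01280 = 0.3313
E(R_Corwin) = R_f + β × MRP = 4.5932% + 0.3313 × 5.1889% = 6.31%

6.31%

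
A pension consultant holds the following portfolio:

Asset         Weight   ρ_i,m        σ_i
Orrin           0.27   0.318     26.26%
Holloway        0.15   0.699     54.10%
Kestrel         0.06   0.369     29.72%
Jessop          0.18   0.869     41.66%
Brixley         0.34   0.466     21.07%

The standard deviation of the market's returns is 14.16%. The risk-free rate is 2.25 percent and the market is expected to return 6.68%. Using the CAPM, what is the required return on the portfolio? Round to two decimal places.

8.02%

β_Orrin = 0.318 × 26.26% / 14.16% = 0.5897
β_Holloway = 0.699 × 54.10% / 14.16% = 2.6706
β_Kestrel = 0.369 × 29.72% / 14.16% = 0.7745
β_Jessop = 0.869 × 41.66% / 14.16% = 2.5567
β_Brixley = 0.466 × 21.07% / 14.16% = 0.6934
β_P = Σ w_i β_i = 0.27×0.5897 + 0.15×2.6706 + 0.06×0.7745 + 0.18×2.5567 + 0.34×0.6934 = 1.3022
MRP = 6.68% − 2.25% = 4.43%
E(R_P) = R_f + β_P × MRP = 2.25% + 1.3022 × 4.43% = 8.02%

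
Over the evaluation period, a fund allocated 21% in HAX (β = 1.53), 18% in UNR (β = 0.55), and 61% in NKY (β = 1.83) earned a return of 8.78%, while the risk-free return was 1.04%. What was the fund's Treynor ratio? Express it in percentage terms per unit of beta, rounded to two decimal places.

β_P = 0.21×1.53 + 0.18×0.55 + 0.61×1.83 = 1.5366
Treynor = (R_P − R_f) / β_P = (8.78% − 1.04%) / 1.5366 = 7.74% / 1.5366 = 5.04%

5.04%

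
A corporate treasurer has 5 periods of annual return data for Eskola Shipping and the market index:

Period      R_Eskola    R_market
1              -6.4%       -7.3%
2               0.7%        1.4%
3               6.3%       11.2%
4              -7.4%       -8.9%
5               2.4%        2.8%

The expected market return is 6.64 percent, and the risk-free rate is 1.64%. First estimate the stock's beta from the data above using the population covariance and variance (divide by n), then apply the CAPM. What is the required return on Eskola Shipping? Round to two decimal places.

5.19%

Mean R_i = (-6.4 + 0.7 + 6.3 − 7.4 + 2.4) / 5 = -0.8800%
Mean R_m = (-7.3 + 1.4 + 11.2 − 8.9 + 2.8) / 5 = -0.1600%
Σ(R_i − R̄_i)(R_m − R̄_m) = 190.1360  ⇒  Cov = 190.1360 / 5 = 38.0272
Σ(R_m − R̄_m)² = 267.6120  ⇒  Var(R_m) = 267.6120 / 5 = 53.5224
β = Cov / Var(R_m) = 38.0272 / 53.5224 = 0.7105
MRP = 6.64% − 1.64% = 5.00%
E(R) = R_f + β × MRP = 1.64% + 0.7105 × 5.00% = 5.19%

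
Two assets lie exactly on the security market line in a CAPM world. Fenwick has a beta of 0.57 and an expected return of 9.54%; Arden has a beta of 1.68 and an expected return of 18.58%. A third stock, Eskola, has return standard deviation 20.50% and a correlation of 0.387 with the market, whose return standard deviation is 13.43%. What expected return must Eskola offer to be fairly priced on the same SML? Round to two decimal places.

9.71%

MRP = (18.58% − 9.54%) / (1.68 − 0.57) = 8.1441%
R_f = 9.54% − 0.57 × 8.1441% = 4.8979%
β_Eskola = ρ·σ_i/σ_m = 0.387 × 20.50 / 13.43 = 0.5907
E(R_Eskola) = R_f + β × MRP = 4.8979% + 0.5907 × 8.1441% = 9.71%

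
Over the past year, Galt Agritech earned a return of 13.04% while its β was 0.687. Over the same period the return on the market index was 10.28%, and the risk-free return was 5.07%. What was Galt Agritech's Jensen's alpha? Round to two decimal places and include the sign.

+4.39%

Market excess return = 10.28% − 5.07% = 5.21%
CAPM benchmark = R_f + β(R_m − R_f) = 5.07% + 0.687 × 5.21% = 8.64927%
α = actual − benchmark = 13.04% − 8.64927% = +4.39%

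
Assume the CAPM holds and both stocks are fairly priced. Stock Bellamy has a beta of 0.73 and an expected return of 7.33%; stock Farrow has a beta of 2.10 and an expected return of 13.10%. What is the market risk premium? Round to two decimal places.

4.21%

Both satisfy E(R) = R_f + β·MRP, so the slope of the SML is
MRP = (13.10% − 7.33%) / (2.10 − 0.73) = 5.77% / 1.37 = 4.2117%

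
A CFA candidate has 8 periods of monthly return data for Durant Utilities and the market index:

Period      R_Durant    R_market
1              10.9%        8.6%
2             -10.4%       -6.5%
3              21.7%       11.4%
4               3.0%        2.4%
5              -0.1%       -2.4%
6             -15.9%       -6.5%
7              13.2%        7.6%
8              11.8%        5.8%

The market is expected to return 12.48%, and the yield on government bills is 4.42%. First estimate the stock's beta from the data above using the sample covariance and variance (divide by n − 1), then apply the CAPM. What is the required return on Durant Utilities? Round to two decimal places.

18.70%

Mean R_i = (10.9 − 10.4 + 21.7 + 3.0 − 0.1 − 15.9 + 13.2 + 11.8) / 8 = 4.2750%
Mean R_m = (8.6 − 6.5 + 11.4 + 2.4 − 2.4 − 6.5 + 7.6 + 5.8) / 8 = 2.5500%
Σ(R_i − R̄_i)(R_m − R̄_m) = 601.0600  ⇒  Cov = 601.0600 / 7 = 85.8657
Σ(R_m − R̄_m)² = 339.3200  ⇒  Var(R_m) = 339.3200 / 7 = 48.4743
β = Cov / Var(R_m) = 85.8657 / 48.4743 = 1.7714
MRP = 12.48% − 4.42% = 8.06%
E(R) = R_f + β × MRP = 4.42% + 1.7714 × 8.06% = 18.70%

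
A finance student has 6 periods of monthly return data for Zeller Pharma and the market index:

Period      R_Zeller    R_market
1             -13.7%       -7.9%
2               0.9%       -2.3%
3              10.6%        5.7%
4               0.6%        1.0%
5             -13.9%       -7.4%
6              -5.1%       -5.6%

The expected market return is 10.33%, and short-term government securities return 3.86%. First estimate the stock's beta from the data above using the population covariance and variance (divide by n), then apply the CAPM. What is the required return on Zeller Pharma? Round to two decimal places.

14.89%

Mean R_i = (-13.7 + 0.9 + 10.6 + 0.6 − 13.9 − 5.1) / 6 = -3.4333%
Mean R_m = (-7.9 − 2.3 + 5.7 + 1.0 − 7.4 − 5.6) / 6 = -2.7500%
Σ(R_i − R̄_i)(R_m − R̄_m) = 241.9500  ⇒  Cov = 241.9500 / 6 = 40.3250
Σ(R_m − R̄_m)² = 141.9350  ⇒  Var(R_m) = 141.9350 / 6 = 23.6558
β = Cov / Var(R_m) = 40.3250 / 23.6558 = 1.7047
MRP = 10.33% − 3.86% = 6.47%
E(R) = R_f + β × MRP = 3.86% + 1.7047 × 6.47% = 14.89%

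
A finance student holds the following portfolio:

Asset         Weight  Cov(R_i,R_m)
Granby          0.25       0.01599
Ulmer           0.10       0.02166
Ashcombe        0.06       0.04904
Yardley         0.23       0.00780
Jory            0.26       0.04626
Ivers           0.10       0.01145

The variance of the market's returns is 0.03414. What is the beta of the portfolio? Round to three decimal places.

0.705

β_Granby = 0.01599 / 0.03414 = 0.4684
β_Ulmer = 0.02166 / 0.03414 = 0.6344
β_Ashcombe = 0.04904 / 0.03414 = 1.4364
β_Yardley = 0.00780 / 0.03414 = 0.2285
β_Jory = 0.04626 / 0.03414 = 1.3550
β_Ivers = 0.01145 / 0.03414 = 0.3354
β_P = Σ w_i β_i = 0.25×0.4684 + 0.10×0.6344 + 0.06×1.4364 + 0.23×0.2285 + 0.26×1.3550 + 0.10×0.3354 = 0.7051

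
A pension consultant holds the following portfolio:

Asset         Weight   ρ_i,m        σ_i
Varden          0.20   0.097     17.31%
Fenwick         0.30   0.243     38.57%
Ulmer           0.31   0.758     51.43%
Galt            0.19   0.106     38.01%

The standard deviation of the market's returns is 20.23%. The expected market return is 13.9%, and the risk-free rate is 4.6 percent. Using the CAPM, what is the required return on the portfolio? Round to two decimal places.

11.95%

β_Varden = 0.097 × 17.31% / 20.23% = 0.0830
β_Fenwick = 0.243 × 38.57% / 20.23% = 0.4633
β_Ulmer = 0.758 × 51.43% / 20.23% = 1.9270
β_Galt = 0.106 × 38.01% / 20.23% = 0.1992
β_P = Σ w_i β_i = 0.20×0.0830 + 0.30×0.4633 + 0.31×1.9270 + 0.19×0.1992 = 0.7908
MRP = 13.9% − 4.6% = 9.30%
E(R_P) = R_f + β_P × MRP = 4.6% + 0.7908 × 9.3% = 11.95%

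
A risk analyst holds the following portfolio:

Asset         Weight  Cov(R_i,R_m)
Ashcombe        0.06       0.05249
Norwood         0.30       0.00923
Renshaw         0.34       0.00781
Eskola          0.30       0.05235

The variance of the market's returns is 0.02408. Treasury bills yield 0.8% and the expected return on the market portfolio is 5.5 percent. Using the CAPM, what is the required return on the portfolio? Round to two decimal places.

β_Ashcombe = 0.05249 / 0.02408 = 2.1798
β_Norwood = 0.00923 / 0.02408 = 0.3833
β_Renshaw = 0.00781 / 0.02408 = 0.3243
β_Eskola = 0.05235 / 0.02408 = 2.1740
β_P = Σ w_i β_i = 0.06×2.1798 + 0.30×0.3833 + 0.34×0.3243 + 0.30×2.1740 = 1.0082
MRP = 5.5% − 0.8% = 4.70%
E(R_P) = R_f + β_P × MRP = 0.8% + 1.0082 × 4.7% = 5.54%

5.54%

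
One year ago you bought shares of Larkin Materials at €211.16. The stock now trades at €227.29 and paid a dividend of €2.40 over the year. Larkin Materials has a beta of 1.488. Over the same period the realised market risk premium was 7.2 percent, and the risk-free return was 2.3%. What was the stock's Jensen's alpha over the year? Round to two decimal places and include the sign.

-4.24%

Realised HPR = (P1 + D1 − P0) / P0 = (227.29 + 2.40 − 211.16) / 211.16 = 18.53 / 211.16 = 8.7753%
CAPM required = R_f + β·MRP = 2.3% + 1.488 × 7.2% = 13.0136%
α = realised − required = 8.7753% − 13.0136% = -4.24%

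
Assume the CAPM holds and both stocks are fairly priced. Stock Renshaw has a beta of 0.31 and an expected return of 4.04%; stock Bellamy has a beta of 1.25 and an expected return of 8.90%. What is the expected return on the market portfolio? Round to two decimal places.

7.61%

Both satisfy E(R) = R_f + β·MRP, so the slope of the SML is
MRP = (8.90% − 4.04%) / (1.25 − 0.31) = 4.86% / 0.94 = 5.1702%
R_f = E(R_Renshaw) − β_Renshaw·MRP = 4.04% − 0.31 × 5.1702% = 2.4372%
E(R_m) = R_f + MRP = 2.4372% + 5.1702% = 7.61%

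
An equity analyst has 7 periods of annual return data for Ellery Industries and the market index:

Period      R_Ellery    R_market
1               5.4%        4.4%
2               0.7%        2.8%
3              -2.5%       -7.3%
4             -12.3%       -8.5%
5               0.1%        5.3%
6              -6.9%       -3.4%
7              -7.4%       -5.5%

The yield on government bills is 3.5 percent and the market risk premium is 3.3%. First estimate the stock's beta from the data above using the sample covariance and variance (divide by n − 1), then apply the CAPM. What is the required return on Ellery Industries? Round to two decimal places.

6.34%

Mean R_i = (5.4 + 0.7 − 2.5 − 12.3 + 0.1 − 6.9 − 7.4) / 7 = -3.2714%
Mean R_m = (4.4 + 2.8 − 7.3 − 8.5 + 5.3 − 3.4 − 5.5) / 7 = -1.7429%
Σ(R_i − R̄_i)(R_m − R̄_m) = 173.2986  ⇒  Cov = 173.2986 / 6 = 28.8831
Σ(R_m − R̄_m)² = 201.3771  ⇒  Var(R_m) = 201.3771 / 6 = 33.5629
β = Cov / Var(R_m) = 28.8831 / 33.5629 = 0.8606
E(R) = R_f + β × MRP = 3.5% + 0.8606 × 3.3% = 6.34%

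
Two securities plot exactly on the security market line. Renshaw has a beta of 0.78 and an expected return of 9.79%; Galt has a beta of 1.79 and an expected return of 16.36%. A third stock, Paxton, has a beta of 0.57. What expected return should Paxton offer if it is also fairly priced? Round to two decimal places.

MRP (SML slope) = (16.36% − 9.79%) / (1.79 − 0.78) = 6.57% / 1.01 = 6.5050%
R_f (intercept) = 9.79% − 0.78 × 6.5050% = 4.7161%
E(R_Paxton) = R_f + β × MRP = 4.7161% + 0.57 × 6.5050% = 8.42%

8.42%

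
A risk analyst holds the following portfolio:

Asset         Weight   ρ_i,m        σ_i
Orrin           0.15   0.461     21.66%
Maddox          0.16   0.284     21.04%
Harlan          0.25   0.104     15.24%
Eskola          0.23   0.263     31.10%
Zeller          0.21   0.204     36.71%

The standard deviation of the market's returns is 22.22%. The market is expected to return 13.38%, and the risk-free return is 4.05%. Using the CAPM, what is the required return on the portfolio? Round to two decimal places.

β_Orrin = 0.461 × 21.66% / 22.22% = 0.4494
β_Maddox = 0.284 × 21.04% / 22.22% = 0.2689
β_Harlan = 0.104 × 15.24% / 22.22% = 0.0713
β_Eskola = 0.263 × 31.10% / 22.22% = 0.3681
β_Zeller = 0.204 × 36.71% / 22.22% = 0.3370
β_P = Σ w_i β_i = 0.15×0.4494 + 0.16×0.2689 + 0.25×0.0713 + 0.23×0.3681 + 0.21×0.3370 = 0.2837
MRP = 13.38% − 4.05% = 9.33%
E(R_P) = R_f + β_P × MRP = 4.05% + 0.2837 × 9.33% = 6.70%

6.70%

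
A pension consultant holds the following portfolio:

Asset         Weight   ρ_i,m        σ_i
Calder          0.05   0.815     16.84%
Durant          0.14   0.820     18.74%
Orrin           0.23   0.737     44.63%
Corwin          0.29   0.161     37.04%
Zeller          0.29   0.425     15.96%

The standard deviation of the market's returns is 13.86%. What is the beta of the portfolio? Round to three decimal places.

1.017

β_Calder = 0.815 × 16.84% / 13.86% = 0.9902
β_Durant = 0.820 × 18.74% / 13.86% = 1.1087
β_Orrin = 0.737 × 44.63% / 13.86% = 2.3732
β_Corwin = 0.161 × 37.04% / 13.86% = 0.4303
β_Zeller = 0.425 × 15.96% / 13.86% = 0.4894
β_P = Σ w_i β_i = 0.05×0.9902 + 0.14×1.1087 + 0.23×2.3732 + 0.29×0.4303 + 0.29×0.4894 = 1.0173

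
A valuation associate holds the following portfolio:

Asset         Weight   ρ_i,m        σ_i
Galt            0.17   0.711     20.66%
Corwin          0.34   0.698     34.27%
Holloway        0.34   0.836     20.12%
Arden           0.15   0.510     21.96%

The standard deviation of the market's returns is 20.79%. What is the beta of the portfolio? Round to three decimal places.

0.867

β_Galt = 0.711 × 20.66% / 20.79% = 0.7066
β_Corwin = 0.698 × 34.27% / 20.79% = 1.1506
β_Holloway = 0.836 × 20.12% / 20.79% = 0.8091
β_Arden = 0.510 × 21.96% / 20.79% = 0.5387
β_P = Σ w_i β_i = 0.17×0.7066 + 0.34×1.1506 + 0.34×0.8091 + 0.15×0.5387 = 0.8672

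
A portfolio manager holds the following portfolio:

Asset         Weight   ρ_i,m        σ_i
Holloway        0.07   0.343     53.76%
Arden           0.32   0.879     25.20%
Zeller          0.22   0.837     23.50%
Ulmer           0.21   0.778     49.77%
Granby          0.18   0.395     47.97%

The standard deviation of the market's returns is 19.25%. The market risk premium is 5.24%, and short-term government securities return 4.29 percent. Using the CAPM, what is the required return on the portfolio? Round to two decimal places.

β_Holloway = 0.343 × 53.76% / 19.25% = 0.9579
β_Arden = 0.879 × 25.20% / 19.25% = 1.1507
β_Zeller = 0.837 × 23.50% / 19.25% = 1.0218
β_Ulmer = 0.778 × 49.77% / 19.25% = 2.0115
β_Granby = 0.395 × 47.97% / 19.25% = 0.9843
β_P = Σ w_i β_i = 0.07×0.9579 + 0.32×1.1507 + 0.22×1.0218 + 0.21×2.0115 + 0.18×0.9843 = 1.2597
E(R_P) = R_f + β_P × MRP = 4.29% + 1.2597 × 5.24% = 10.89%

10.89%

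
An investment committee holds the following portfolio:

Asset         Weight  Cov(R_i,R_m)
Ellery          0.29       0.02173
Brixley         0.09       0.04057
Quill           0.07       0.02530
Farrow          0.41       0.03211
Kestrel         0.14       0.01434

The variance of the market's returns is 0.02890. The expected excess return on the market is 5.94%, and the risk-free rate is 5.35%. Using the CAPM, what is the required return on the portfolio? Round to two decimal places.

10.88%

β_Ellery = 0.02173 / 0.02890 = 0.7519
β_Brixley = 0.04057 / 0.02890 = 1.4038
β_Quill = 0.02530 / 0.02890 = 0.8754
β_Farrow = 0.03211 / 0.02890 = 1.1111
β_Kestrel = 0.01434 / 0.02890 = 0.4962
β_P = Σ w_i β_i = 0.29×0.7519 + 0.09×1.4038 + 0.07×0.8754 + 0.41×1.1111 + 0.14×0.4962 = 0.9307
E(R_P) = R_f + β_P × MRP = 5.35% + 0.9307 × 5.94% = 10.88%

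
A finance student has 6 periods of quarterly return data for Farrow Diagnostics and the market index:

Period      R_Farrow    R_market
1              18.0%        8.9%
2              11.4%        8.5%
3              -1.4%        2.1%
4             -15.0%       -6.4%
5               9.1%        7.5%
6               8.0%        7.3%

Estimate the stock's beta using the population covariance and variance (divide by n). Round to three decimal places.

1.907

Mean R_i = (18.0 + 11.4 − 1.4 − 15.0 + 9.1 + 8.0) / 6 = 5.0167%
Mean R_m = (8.9 + 8.5 + 2.1 − 6.4 + 7.5 + 7.3) / 6 = 4.6500%
Σ(R_i − R̄_i)(R_m − R̄_m) = 336.8450  ⇒  Cov = 336.8450 / 6 = 56.1408
Σ(R_m − R̄_m)² = 176.6350  ⇒  Var(R_m) = 176.6350 / 6 = 29.4392
β = Cov / Var(R_m) = 56.1408 / 29.4392 = 1.9070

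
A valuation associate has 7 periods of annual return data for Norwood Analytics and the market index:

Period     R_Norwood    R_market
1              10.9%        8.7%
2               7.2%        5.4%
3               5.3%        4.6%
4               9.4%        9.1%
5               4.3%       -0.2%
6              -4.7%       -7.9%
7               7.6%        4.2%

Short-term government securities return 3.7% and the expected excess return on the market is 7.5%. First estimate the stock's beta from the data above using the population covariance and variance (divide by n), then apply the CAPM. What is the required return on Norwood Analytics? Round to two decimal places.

10.04%

Mean R_i = (10.9 + 7.2 + 5.3 + 9.4 + 4.3 − 4.7 + 7.6) / 7 = 5.7143%
Mean R_m = (8.7 + 5.4 + 4.6 + 9.1 − 0.2 − 7.9 + 4.2) / 7 = 3.4143%
Σ(R_i − R̄_i)(R_m − R̄_m) = 175.2486  ⇒  Cov = 175.2486 / 7 = 25.0355
Σ(R_m − R̄_m)² = 207.3086  ⇒  Var(R_m) = 207.3086 / 7 = 29.6155
β = Cov / Var(R_m) = 25.0355 / 29.6155 = 0.8454
E(R) = R_f + β × MRP = 3.7% + 0.8454 × 7.5% = 10.04%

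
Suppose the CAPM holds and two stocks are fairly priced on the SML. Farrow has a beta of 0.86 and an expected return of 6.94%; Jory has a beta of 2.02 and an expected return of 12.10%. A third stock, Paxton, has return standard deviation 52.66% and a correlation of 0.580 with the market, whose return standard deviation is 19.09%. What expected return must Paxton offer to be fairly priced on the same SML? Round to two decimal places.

MRP = (12.10% − 6.94%) / (2.02 − 0.86) = 4.4483%
R_f = 6.94% − 0.86 × 4.4483% = 3.1145%
β_Paxton = ρ·σ_i/σ_m = 0.580 × 52.66 / 19.09 = 1.5999
E(R_Paxton) = R_f + β × MRP = 3.1145% + 1.5999 × 4.4483% = 10.23%

10.23%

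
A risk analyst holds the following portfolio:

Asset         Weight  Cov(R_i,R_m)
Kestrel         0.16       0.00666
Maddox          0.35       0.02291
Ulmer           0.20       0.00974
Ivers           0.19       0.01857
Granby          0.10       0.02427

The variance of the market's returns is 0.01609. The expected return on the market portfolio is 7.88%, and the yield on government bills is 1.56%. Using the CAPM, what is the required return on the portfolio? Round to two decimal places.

8.23%

β_Kestrel = 0.00666 / 0.01609 = 0.4139
β_Maddox = 0.02291 / 0.01609 = 1.4239
β_Ulmer = 0.00974 / 0.01609 = 0.6053
β_Ivers = 0.01857 / 0.01609 = 1.1541
β_Granby = 0.02427 / 0.01609 = 1.5084
β_P = Σ w_i β_i = 0.16×0.4139 + 0.35×1.4239 + 0.20×0.6053 + 0.19×1.1541 + 0.10×1.5084 = 1.0558
MRP = 7.88% − 1.56% = 6.32%
E(R_P) = R_f + β_P × MRP = 1.56% + 1.0558 × 6.32% = 8.23%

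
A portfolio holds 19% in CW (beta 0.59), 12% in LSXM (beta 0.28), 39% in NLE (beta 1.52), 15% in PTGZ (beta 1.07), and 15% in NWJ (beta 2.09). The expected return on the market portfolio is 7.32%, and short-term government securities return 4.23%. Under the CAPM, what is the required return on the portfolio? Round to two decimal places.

7.98%

β_P = Σ w_i β_i = 0.19×0.59 + 0.12×0.28 + 0.39×1.52 + 0.15×1.07 + 0.15×2.09 = 1.2125
MRP = 7.32% − 4.23% = 3.09%
E(R_P) = R_f + β_P × MRP = 4.23% + 1.2125 × 3.09% = 7.98%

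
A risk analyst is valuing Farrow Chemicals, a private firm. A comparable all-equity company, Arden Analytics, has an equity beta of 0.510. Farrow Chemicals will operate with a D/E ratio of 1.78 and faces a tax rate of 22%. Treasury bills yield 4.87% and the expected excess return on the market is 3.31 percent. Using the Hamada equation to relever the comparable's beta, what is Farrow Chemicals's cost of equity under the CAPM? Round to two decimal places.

β_L = β_U × [1 + (1 − t)(D/E)] = 0.510 × [1 + (1 − 0.22) × 1.78]
    = 0.510 × [1 + 0.78 × 1.78] = 0.510 × 2.3884 = 1.2181
E(R) = R_f + β_L × MRP = 4.87% + 1.2181 × 3.31% = 8.90%

8.90%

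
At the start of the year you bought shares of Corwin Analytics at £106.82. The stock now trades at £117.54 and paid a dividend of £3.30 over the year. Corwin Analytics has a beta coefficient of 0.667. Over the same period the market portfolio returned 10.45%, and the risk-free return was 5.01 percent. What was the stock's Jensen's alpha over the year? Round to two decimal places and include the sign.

Realised HPR = (P1 + D1 − P0) / P0 = (117.54 + 3.30 − 106.82) / 106.82 = 14.02 / 106.82 = 13.1249%
MRP = 10.45% − 5.01% = 5.44%
CAPM required = R_f + β·MRP = 5.01% + 0.667 × 5.44% = 8.63848%
α = realised − required = 13.1249% − 8.63848% = +4.49%

+4.49%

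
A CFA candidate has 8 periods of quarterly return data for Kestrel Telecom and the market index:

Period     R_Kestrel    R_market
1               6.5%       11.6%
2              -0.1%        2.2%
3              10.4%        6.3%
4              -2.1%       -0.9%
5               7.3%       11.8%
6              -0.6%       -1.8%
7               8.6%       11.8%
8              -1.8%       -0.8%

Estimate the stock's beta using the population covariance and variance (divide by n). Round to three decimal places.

Mean R_i = (6.5 − 0.1 + 10.4 − 2.1 + 7.3 − 0.6 + 8.6 − 1.8) / 8 = 3.5250%
Mean R_m = (11.6 + 2.2 + 6.3 − 0.9 + 11.8 − 1.8 + 11.8 − 0.8) / 8 = 5.0250%
Σ(R_i − R̄_i)(R_m − R̄_m) = 191.0250  ⇒  Cov = 191.0250 / 8 = 23.8781
Σ(R_m − R̄_m)² = 260.2550  ⇒  Var(R_m) = 260.2550 / 8 = 32.5319
β = Cov / Var(R_m) = 23.8781 / 32.5319 = 0.7340

0.734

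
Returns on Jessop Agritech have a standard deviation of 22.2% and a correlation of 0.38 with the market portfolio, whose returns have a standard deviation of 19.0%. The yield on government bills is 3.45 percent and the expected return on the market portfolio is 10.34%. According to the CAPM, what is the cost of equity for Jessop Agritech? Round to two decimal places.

6.51%

β = ρ × σ_i / σ_m = 0.38 × 22.2% / 19.0% = 0.4440
MRP = 10.34% − 3.45% = 6.89%
E(R) = 3.45% + 0.4440 × 6.89% = 6.51%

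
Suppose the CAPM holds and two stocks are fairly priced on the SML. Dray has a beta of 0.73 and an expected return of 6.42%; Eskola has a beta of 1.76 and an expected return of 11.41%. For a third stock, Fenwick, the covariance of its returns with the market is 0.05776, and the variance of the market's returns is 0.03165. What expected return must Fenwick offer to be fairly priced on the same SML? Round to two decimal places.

MRP = (11.41% − 6.42%) / (1.76 − 0.73) = 4.8447%
R_f = 6.42% − 0.73 × 4.8447% = 2.8834%
β_Fenwick = Cov / Var(R_m) = 0.05776 / 0.03165 = 1.8250
E(R_Fenwick) = R_f + β × MRP = 2.8834% + 1.8250 × 4.8447% = 11.72%

11.72%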